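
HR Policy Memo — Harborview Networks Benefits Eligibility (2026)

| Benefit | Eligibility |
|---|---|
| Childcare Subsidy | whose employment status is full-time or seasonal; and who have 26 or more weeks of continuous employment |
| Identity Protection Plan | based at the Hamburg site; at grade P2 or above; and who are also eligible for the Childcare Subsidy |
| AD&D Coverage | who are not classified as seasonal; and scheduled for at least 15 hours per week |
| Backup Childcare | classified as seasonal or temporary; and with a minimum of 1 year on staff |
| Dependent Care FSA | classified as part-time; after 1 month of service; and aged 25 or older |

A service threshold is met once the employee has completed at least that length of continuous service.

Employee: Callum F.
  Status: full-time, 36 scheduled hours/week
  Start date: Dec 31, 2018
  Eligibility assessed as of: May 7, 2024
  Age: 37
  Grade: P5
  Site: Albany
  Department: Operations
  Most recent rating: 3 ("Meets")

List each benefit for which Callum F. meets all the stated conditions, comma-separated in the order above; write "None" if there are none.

Service from Dec 31, 2018 to May 7, 2024: 1954 days.
Childcare Subsidy — status full-time ✓; service 1954 days ≥ 26 weeks (≈182 days) ✓ → eligible.
Identity Protection Plan — site Albany ✗ (not Hamburg) → not eligible.
AD&D Coverage — status full-time ✓ (not excluded); 36 hrs/wk ≥ 15 ✓ → eligible.
Backup Childcare — status full-time ✗ (requires seasonal or temporary) → not eligible.
Dependent Care FSA — status full-time ✗ (requires part-time) → not eligible.

Childcare Subsidy, AD&D Coverage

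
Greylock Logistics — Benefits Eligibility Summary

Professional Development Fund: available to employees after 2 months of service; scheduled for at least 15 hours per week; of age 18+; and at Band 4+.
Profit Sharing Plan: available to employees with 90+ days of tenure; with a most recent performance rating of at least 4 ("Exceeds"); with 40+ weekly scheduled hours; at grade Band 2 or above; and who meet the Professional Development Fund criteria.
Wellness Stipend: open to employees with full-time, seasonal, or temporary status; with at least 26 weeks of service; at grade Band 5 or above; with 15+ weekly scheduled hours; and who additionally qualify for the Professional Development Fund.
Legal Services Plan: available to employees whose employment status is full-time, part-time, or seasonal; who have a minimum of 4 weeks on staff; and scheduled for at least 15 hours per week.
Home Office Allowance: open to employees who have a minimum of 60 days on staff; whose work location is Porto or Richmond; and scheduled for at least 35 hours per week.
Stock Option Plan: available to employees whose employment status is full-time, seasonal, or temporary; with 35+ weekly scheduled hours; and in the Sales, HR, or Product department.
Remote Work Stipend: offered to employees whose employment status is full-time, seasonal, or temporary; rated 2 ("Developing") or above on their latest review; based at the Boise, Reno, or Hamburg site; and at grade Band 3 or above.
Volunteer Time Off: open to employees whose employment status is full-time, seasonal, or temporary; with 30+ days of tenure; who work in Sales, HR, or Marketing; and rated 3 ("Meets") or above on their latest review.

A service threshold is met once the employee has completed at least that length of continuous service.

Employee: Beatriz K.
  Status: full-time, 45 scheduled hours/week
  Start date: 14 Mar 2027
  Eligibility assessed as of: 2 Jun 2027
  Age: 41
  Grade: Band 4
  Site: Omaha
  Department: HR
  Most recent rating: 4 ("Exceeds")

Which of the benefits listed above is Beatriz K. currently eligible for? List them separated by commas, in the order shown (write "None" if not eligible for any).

Service from 14 Mar 2027 to 2 Jun 2027: 80 days.
Professional Development Fund — service 80 days ≥ 2 months (≈60 days) ✓; 45 hrs/wk ≥ 15 ✓; age 41 ≥ 18 ✓; grade Band 4 ≥ Band 4 ✓ → eligible.
Profit Sharing Plan — service 80 days < 90 days ✗ → not eligible.
Wellness Stipend — status full-time ✓; service 80 days < 26 weeks (≈182 days) ✗ → not eligible.
Legal Services Plan — status full-time ✓; service 80 days ≥ 4 weeks (≈28 days) ✓; 45 hrs/wk ≥ 15 ✓ → eligible.
Home Office Allowance — service 80 days ≥ 60 days ✓; site Omaha ✗ (not Porto or Richmond) → not eligible.
Stock Option Plan — status full-time ✓; 45 hrs/wk ≥ 35 ✓; dept HR ✓ → eligible.
Remote Work Stipend — status full-time ✓; rating 4 ≥ 2 ✓; site Omaha ✗ (not Boise, Reno, or Hamburg) → not eligible.
Volunteer Time Off — status full-time ✓; service 80 days ≥ 30 days ✓; dept HR ✓; rating 4 ≥ 3 ✓ → eligible.

Professional Development Fund, Legal Services Plan, Stock Option Plan, Volunteer Time Off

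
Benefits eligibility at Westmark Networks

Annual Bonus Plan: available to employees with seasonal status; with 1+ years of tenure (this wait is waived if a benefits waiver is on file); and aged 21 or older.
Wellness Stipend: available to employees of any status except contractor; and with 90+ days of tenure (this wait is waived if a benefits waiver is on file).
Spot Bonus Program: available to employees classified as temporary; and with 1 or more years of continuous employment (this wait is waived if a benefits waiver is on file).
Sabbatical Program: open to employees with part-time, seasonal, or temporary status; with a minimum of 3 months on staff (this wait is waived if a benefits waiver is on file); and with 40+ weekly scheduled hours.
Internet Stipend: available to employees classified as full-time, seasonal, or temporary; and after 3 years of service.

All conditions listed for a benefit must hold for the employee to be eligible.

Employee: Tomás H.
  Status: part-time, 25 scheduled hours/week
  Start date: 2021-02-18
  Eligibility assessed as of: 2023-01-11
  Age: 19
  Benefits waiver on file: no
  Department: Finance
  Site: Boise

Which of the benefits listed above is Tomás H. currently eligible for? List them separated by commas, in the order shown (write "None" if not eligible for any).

Service from 2021-02-18 to 2023-01-11: 692 days.
Annual Bonus Plan — status part-time ✗ (requires seasonal) → not eligible.
Wellness Stipend — status part-time ✓ (not excluded); no waiver, service 692 days ≥ 90 days ✓ → eligible.
Spot Bonus Program — status part-time ✗ (requires temporary) → not eligible.
Sabbatical Program — status part-time ✓; no waiver, service 692 days ≥ 3 months (≈90 days) ✓; 25 hrs/wk < 40 ✗ → not eligible.
Internet Stipend — status part-time ✗ (requires full-time, seasonal, or temporary) → not eligible.

Wellness Stipend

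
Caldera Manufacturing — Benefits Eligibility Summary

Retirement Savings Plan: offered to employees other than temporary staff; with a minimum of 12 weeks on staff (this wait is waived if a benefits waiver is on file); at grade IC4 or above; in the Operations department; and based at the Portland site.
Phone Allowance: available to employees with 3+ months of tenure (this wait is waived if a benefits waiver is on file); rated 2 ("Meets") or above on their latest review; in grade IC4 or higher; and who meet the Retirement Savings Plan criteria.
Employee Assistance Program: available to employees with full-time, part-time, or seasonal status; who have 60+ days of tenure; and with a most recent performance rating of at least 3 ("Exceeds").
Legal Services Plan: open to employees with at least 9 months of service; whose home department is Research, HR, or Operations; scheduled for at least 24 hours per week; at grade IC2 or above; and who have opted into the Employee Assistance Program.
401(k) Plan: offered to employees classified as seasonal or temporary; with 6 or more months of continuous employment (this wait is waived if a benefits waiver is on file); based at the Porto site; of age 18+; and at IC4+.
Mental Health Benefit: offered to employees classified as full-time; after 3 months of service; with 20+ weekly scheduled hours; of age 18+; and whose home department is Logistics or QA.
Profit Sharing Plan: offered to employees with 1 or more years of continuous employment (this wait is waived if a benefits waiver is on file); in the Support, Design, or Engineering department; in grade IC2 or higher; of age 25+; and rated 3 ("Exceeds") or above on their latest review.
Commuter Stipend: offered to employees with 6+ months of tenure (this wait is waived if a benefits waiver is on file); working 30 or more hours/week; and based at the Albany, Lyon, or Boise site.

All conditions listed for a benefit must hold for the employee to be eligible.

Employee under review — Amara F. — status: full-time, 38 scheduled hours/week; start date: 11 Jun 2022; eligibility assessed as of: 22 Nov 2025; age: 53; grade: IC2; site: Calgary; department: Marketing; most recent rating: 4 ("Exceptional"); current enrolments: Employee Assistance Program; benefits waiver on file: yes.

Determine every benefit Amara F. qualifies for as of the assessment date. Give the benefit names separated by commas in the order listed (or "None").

Employee Assistance Program

Service from 11 Jun 2022 to 22 Nov 2025: 1260 days.
Retirement Savings Plan — status full-time ✓ (not excluded); benefits waiver on file ✓; grade IC2 < IC4 ✗ → not eligible.
Phone Allowance — benefits waiver on file ✓; rating 4 ≥ 2 ✓; grade IC2 < IC4 ✗ → not eligible.
Employee Assistance Program — status full-time ✓; service 1260 days ≥ 60 days ✓; rating 4 ≥ 3 ✓ → eligible.
Legal Services Plan — service 1260 days ≥ 9 months (≈270 days) ✓; dept Marketing ✗ → not eligible.
401(k) Plan — status full-time ✗ (requires seasonal or temporary) → not eligible.
Mental Health Benefit — status full-time ✓; service 1260 days ≥ 3 months (≈90 days) ✓; 38 hrs/wk ≥ 20 ✓; age 53 ≥ 18 ✓; dept Marketing ✗ → not eligible.
Profit Sharing Plan — benefits waiver on file ✓; dept Marketing ✗ → not eligible.
Commuter Stipend — benefits waiver on file ✓; 38 hrs/wk ≥ 30 ✓; site Calgary ✗ (not Albany, Lyon, or Boise) → not eligible.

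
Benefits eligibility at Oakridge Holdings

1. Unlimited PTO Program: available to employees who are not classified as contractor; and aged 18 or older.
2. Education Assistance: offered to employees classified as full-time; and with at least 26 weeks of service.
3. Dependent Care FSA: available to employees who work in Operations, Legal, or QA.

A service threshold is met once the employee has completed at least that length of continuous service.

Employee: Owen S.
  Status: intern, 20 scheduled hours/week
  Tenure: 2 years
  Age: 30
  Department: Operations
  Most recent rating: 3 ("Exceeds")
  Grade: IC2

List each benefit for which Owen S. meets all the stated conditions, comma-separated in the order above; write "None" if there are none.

Unlimited PTO Program, Dependent Care FSA

Unlimited PTO Program — status intern ✓ (not excluded); age 30 ≥ 18 ✓ → eligible.
Education Assistance — status intern ✗ (requires full-time) → not eligible.
Dependent Care FSA — dept Operations ✓ → eligible.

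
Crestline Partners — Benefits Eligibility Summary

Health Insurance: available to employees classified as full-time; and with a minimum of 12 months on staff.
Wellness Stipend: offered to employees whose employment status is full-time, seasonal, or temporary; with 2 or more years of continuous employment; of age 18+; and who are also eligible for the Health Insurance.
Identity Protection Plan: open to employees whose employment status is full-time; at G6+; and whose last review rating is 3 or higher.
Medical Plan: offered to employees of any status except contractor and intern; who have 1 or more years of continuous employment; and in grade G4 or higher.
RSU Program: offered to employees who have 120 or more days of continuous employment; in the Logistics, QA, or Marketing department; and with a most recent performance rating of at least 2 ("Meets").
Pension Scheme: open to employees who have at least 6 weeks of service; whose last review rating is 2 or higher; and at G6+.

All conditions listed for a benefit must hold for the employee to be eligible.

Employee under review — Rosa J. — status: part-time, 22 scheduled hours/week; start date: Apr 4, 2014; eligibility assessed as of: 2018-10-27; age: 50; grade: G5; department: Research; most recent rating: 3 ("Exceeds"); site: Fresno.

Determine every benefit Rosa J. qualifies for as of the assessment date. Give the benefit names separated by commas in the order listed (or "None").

Medical Plan

Service from Apr 4, 2014 to 2018-10-27: 1667 days.
Health Insurance — status part-time ✗ (requires full-time) → not eligible.
Wellness Stipend — status part-time ✗ (requires full-time, seasonal, or temporary) → not eligible.
Identity Protection Plan — status part-time ✗ (requires full-time) → not eligible.
Medical Plan — status part-time ✓ (not excluded); service 1667 days ≥ 1 year (≈365 days) ✓; grade G5 ≥ G4 ✓ → eligible.
RSU Program — service 1667 days ≥ 120 days ✓; dept Research ✗ → not eligible.
Pension Scheme — service 1667 days ≥ 6 weeks (≈42 days) ✓; rating 3 ≥ 2 ✓; grade G5 < G6 ✗ → not eligible.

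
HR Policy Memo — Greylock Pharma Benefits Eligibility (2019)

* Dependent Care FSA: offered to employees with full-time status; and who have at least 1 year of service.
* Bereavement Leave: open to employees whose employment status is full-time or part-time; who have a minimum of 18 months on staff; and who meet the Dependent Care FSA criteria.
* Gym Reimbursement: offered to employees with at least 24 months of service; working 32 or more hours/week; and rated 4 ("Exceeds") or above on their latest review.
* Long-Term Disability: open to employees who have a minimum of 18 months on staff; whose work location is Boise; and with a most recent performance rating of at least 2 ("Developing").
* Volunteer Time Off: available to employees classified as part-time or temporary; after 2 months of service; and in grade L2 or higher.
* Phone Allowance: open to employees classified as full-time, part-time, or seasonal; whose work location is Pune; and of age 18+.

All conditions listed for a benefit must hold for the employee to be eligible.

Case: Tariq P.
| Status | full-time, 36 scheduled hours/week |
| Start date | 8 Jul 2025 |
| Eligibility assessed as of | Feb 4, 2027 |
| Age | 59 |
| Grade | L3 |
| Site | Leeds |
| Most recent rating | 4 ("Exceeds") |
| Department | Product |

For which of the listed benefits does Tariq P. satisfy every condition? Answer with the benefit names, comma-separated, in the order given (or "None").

Service from 8 Jul 2025 to Feb 4, 2027: 576 days.
Dependent Care FSA — status full-time ✓; service 576 days ≥ 1 year (≈365 days) ✓ → eligible.
Bereavement Leave — status full-time ✓; service 576 days ≥ 18 months (≈540 days) ✓; eligible for Dependent Care FSA ✓ → eligible.
Gym Reimbursement — service 576 days < 24 months (≈720 days) ✗ → not eligible.
Long-Term Disability — service 576 days ≥ 18 months (≈540 days) ✓; site Leeds ✗ (not Boise) → not eligible.
Volunteer Time Off — status full-time ✗ (requires part-time or temporary) → not eligible.
Phone Allowance — status full-time ✓; site Leeds ✗ (not Pune) → not eligible.

Dependent Care FSA, Bereavement Leave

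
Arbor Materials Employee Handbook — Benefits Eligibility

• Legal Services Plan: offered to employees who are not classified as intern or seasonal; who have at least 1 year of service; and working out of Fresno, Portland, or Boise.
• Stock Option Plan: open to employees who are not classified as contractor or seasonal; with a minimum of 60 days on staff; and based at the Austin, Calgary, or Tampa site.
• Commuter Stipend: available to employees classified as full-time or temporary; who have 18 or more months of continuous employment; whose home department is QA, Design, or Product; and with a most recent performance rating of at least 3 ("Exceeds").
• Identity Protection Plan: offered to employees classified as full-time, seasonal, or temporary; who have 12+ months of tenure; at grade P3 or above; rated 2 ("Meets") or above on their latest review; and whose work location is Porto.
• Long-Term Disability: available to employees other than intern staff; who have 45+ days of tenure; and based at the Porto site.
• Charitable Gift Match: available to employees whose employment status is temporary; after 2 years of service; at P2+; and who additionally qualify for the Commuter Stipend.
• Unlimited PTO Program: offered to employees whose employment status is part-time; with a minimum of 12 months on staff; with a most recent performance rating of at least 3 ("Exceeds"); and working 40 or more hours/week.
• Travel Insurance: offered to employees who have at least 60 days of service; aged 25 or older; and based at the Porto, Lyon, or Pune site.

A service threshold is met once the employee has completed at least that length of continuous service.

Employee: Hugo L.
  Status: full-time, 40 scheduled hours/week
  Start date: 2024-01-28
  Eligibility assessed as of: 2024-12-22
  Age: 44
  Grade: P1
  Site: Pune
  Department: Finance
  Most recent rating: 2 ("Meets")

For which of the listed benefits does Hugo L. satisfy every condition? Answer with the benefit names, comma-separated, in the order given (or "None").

Travel Insurance

Service from 2024-01-28 to 2024-12-22: 329 days.
Legal Services Plan — status full-time ✓ (not excluded); service 329 days < 1 year (≈365 days) ✗ → not eligible.
Stock Option Plan — status full-time ✓ (not excluded); service 329 days ≥ 60 days ✓; site Pune ✗ (not Austin, Calgary, or Tampa) → not eligible.
Commuter Stipend — status full-time ✓; service 329 days < 18 months (≈540 days) ✗ → not eligible.
Identity Protection Plan — status full-time ✓; service 329 days < 12 months (≈360 days) ✗ → not eligible.
Long-Term Disability — status full-time ✓ (not excluded); service 329 days ≥ 45 days ✓; site Pune ✗ (not Porto) → not eligible.
Charitable Gift Match — status full-time ✗ (requires temporary) → not eligible.
Unlimited PTO Program — status full-time ✗ (requires part-time) → not eligible.
Travel Insurance — service 329 days ≥ 60 days ✓; age 44 ≥ 25 ✓; site Pune ✓ → eligible.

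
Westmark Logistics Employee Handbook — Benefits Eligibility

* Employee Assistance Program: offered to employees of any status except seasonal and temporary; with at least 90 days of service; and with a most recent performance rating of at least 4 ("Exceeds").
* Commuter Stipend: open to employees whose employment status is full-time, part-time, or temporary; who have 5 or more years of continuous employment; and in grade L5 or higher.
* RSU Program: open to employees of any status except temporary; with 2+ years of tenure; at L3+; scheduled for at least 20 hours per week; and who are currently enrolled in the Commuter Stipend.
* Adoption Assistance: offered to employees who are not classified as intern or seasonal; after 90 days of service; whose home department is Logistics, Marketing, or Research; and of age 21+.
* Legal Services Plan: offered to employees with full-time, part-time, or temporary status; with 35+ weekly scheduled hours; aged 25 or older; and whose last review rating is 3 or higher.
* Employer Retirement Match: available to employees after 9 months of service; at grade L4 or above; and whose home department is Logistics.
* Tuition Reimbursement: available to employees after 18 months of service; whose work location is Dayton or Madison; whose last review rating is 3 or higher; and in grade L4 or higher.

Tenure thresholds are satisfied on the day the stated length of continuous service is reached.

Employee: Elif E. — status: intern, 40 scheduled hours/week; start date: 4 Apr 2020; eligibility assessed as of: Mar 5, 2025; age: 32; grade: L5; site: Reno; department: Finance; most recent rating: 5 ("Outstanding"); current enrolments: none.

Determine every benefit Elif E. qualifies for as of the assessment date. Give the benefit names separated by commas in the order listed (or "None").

Service from 4 Apr 2020 to Mar 5, 2025: 1796 days.
Employee Assistance Program — status intern ✓ (not excluded); service 1796 days ≥ 90 days ✓; rating 5 ≥ 4 ✓ → eligible.
Commuter Stipend — status intern ✗ (requires full-time, part-time, or temporary) → not eligible.
RSU Program — status intern ✓ (not excluded); service 1796 days ≥ 2 years (≈730 days) ✓; grade L5 ≥ L3 ✓; 40 hrs/wk ≥ 20 ✓; not enrolled in Commuter Stipend ✗ → not eligible.
Adoption Assistance — status intern ✗ (excluded) → not eligible.
Legal Services Plan — status intern ✗ (requires full-time, part-time, or temporary) → not eligible.
Employer Retirement Match — service 1796 days ≥ 9 months (≈270 days) ✓; grade L5 ≥ L4 ✓; dept Finance ✗ → not eligible.
Tuition Reimbursement — service 1796 days ≥ 18 months (≈540 days) ✓; site Reno ✗ (not Dayton or Madison) → not eligible.

Employee Assistance Program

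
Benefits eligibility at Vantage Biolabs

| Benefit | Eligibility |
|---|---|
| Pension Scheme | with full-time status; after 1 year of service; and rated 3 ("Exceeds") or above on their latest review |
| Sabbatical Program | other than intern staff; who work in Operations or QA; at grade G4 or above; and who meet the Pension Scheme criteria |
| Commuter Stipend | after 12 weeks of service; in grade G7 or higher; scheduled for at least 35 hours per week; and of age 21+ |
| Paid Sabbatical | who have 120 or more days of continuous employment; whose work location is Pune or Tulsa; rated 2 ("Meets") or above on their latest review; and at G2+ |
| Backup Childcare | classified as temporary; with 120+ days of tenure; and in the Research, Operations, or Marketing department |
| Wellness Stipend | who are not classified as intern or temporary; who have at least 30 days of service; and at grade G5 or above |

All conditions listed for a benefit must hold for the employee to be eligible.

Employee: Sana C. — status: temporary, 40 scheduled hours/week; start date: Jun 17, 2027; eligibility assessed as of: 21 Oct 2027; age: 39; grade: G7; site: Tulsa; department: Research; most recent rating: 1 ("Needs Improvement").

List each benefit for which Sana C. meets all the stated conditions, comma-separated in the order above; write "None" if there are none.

Commuter Stipend, Backup Childcare

Service from Jun 17, 2027 to 21 Oct 2027: 126 days.
Pension Scheme — status temporary ✗ (requires full-time) → not eligible.
Sabbatical Program — status temporary ✓ (not excluded); dept Research ✗ → not eligible.
Commuter Stipend — service 126 days ≥ 12 weeks (≈84 days) ✓; grade G7 ≥ G7 ✓; 40 hrs/wk ≥ 35 ✓; age 39 ≥ 21 ✓ → eligible.
Paid Sabbatical — service 126 days ≥ 120 days ✓; site Tulsa ✓; rating 1 < 2 ✗ → not eligible.
Backup Childcare — status temporary ✓; service 126 days ≥ 120 days ✓; dept Research ✓ → eligible.
Wellness Stipend — status temporary ✗ (excluded) → not eligible.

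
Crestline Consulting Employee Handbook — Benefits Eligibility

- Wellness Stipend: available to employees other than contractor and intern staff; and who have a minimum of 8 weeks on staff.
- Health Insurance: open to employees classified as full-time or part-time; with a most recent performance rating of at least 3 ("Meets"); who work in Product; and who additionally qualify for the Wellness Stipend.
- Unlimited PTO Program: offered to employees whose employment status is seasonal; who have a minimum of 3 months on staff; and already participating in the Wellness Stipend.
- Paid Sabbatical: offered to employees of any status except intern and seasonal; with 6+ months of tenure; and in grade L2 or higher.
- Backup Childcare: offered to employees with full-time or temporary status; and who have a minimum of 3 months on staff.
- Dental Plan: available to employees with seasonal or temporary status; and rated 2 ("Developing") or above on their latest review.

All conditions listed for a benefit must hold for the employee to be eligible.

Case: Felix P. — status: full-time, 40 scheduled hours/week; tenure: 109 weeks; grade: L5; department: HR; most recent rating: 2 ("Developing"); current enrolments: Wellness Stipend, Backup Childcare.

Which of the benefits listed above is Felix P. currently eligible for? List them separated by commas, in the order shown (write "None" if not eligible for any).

Wellness Stipend, Paid Sabbatical, Backup Childcare

Wellness Stipend — status full-time ✓ (not excluded); service 109 weeks ≥ 8 weeks ✓ → eligible.
Health Insurance — status full-time ✓; rating 2 < 3 ✗ → not eligible.
Unlimited PTO Program — status full-time ✗ (requires seasonal) → not eligible.
Paid Sabbatical — status full-time ✓ (not excluded); service 109 weeks ≥ 6 months (≈180 days) ✓; grade L5 ≥ L2 ✓ → eligible.
Backup Childcare — status full-time ✓; service 109 weeks ≥ 3 months (≈90 days) ✓ → eligible.
Dental Plan — status full-time ✗ (requires seasonal or temporary) → not eligible.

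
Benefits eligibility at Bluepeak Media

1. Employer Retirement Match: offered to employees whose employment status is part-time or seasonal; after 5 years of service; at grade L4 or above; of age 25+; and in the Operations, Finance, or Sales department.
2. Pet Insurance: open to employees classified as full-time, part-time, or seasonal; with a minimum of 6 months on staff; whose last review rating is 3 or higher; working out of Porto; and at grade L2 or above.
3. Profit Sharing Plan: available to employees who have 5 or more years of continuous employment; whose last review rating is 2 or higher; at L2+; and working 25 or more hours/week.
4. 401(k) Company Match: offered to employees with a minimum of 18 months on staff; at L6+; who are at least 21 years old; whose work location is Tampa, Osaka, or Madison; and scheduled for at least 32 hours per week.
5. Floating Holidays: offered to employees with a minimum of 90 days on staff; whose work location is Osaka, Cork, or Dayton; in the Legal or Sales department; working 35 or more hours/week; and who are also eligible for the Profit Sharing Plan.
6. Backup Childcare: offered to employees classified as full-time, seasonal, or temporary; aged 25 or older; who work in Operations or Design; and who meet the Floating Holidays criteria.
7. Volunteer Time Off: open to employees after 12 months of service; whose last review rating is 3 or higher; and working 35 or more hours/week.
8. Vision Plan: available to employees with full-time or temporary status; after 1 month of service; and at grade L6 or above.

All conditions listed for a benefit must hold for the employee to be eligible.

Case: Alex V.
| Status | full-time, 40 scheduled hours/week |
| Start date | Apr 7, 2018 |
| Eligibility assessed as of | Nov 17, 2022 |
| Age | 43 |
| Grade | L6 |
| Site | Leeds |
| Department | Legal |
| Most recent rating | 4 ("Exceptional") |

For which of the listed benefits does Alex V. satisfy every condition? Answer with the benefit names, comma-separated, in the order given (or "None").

Volunteer Time Off, Vision Plan

Service from Apr 7, 2018 to Nov 17, 2022: 1685 days.
Employer Retirement Match — status full-time ✗ (requires part-time or seasonal) → not eligible.
Pet Insurance — status full-time ✓; service 1685 days ≥ 6 months (≈180 days) ✓; rating 4 ≥ 3 ✓; site Leeds ✗ (not Porto) → not eligible.
Profit Sharing Plan — service 1685 days < 5 years (≈1825 days) ✗ → not eligible.
401(k) Company Match — service 1685 days ≥ 18 months (≈540 days) ✓; grade L6 ≥ L6 ✓; age 43 ≥ 21 ✓; site Leeds ✗ (not Tampa, Osaka, or Madison) → not eligible.
Floating Holidays — service 1685 days ≥ 90 days ✓; site Leeds ✗ (not Osaka, Cork, or Dayton) → not eligible.
Backup Childcare — status full-time ✓; age 43 ≥ 25 ✓; dept Legal ✗ → not eligible.
Volunteer Time Off — service 1685 days ≥ 12 months (≈360 days) ✓; rating 4 ≥ 3 ✓; 40 hrs/wk ≥ 35 ✓ → eligible.
Vision Plan — status full-time ✓; service 1685 days ≥ 1 month (≈30 days) ✓; grade L6 ≥ L6 ✓ → eligible.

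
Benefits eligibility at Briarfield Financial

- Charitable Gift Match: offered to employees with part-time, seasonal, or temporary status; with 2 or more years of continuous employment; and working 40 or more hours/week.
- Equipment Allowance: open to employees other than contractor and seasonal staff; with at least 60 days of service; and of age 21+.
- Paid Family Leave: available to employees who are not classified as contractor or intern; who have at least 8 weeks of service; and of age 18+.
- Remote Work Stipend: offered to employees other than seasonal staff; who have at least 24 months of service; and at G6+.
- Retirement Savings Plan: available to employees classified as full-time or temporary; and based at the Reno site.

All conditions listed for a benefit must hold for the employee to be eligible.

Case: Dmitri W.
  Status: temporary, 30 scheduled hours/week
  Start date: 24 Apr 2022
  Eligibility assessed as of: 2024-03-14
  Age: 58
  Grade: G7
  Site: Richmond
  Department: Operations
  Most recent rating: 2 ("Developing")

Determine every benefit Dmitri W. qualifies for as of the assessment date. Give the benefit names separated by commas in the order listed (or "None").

Equipment Allowance, Paid Family Leave

Service from 24 Apr 2022 to 2024-03-14: 690 days.
Charitable Gift Match — status temporary ✓; service 690 days < 2 years (≈730 days) ✗ → not eligible.
Equipment Allowance — status temporary ✓ (not excluded); service 690 days ≥ 60 days ✓; age 58 ≥ 21 ✓ → eligible.
Paid Family Leave — status temporary ✓ (not excluded); service 690 days ≥ 8 weeks (≈56 days) ✓; age 58 ≥ 18 ✓ → eligible.
Remote Work Stipend — status temporary ✓ (not excluded); service 690 days < 24 months (≈720 days) ✗ → not eligible.
Retirement Savings Plan — status temporary ✓; site Richmond ✗ (not Reno) → not eligible.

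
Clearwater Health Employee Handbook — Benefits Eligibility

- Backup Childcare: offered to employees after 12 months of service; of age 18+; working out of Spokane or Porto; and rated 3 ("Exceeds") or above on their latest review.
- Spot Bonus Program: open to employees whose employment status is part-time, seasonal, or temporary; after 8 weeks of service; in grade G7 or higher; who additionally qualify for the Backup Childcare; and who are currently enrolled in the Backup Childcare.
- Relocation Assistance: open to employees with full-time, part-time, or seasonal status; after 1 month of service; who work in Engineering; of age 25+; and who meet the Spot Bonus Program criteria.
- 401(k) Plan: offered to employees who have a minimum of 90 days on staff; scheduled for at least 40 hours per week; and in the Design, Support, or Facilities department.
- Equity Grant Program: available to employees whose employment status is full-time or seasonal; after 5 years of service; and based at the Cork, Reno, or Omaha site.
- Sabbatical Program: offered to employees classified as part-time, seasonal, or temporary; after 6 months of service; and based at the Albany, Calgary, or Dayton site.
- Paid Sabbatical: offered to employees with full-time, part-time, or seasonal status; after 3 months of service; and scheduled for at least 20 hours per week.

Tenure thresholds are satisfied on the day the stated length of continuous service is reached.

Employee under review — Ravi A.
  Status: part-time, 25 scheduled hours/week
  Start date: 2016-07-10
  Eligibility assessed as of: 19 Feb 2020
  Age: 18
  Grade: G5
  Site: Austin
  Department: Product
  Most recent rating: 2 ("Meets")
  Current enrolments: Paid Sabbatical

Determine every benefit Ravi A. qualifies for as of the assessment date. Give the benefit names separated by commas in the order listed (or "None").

Service from 2016-07-10 to 19 Feb 2020: 1319 days.
Backup Childcare — service 1319 days ≥ 12 months (≈360 days) ✓; age 18 ≥ 18 ✓; site Austin ✗ (not Spokane or Porto) → not eligible.
Spot Bonus Program — status part-time ✓; service 1319 days ≥ 8 weeks (≈56 days) ✓; grade G5 < G7 ✗ → not eligible.
Relocation Assistance — status part-time ✓; service 1319 days ≥ 1 month (≈30 days) ✓; dept Product ✗ → not eligible.
401(k) Plan — service 1319 days ≥ 90 days ✓; 25 hrs/wk < 40 ✗ → not eligible.
Equity Grant Program — status part-time ✗ (requires full-time or seasonal) → not eligible.
Sabbatical Program — status part-time ✓; service 1319 days ≥ 6 months (≈180 days) ✓; site Austin ✗ (not Albany, Calgary, or Dayton) → not eligible.
Paid Sabbatical — status part-time ✓; service 1319 days ≥ 3 months (≈90 days) ✓; 25 hrs/wk ≥ 20 ✓ → eligible.

Paid Sabbatical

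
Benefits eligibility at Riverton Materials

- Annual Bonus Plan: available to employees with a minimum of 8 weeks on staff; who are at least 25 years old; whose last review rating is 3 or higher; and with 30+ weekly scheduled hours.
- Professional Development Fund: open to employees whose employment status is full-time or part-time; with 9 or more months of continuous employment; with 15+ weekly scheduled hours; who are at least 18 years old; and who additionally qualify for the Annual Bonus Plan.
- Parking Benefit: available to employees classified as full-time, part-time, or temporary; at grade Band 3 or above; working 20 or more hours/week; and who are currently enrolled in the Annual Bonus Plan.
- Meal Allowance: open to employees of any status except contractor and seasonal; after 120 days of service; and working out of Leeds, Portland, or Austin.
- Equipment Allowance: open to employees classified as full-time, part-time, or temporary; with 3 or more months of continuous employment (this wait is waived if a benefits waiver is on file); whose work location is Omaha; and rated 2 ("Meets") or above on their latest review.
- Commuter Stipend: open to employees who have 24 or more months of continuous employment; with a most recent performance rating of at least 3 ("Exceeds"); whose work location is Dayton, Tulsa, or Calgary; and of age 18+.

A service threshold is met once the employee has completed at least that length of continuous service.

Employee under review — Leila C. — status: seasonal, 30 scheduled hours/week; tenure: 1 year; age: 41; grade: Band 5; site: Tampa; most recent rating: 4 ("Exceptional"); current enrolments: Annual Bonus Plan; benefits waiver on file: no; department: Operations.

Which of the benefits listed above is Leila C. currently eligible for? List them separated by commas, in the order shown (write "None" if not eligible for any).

Annual Bonus Plan — service 1 year ≥ 8 weeks (≈56 days) ✓; age 41 ≥ 25 ✓; rating 4 ≥ 3 ✓; 30 hrs/wk ≥ 30 ✓ → eligible.
Professional Development Fund — status seasonal ✗ (requires full-time or part-time) → not eligible.
Parking Benefit — status seasonal ✗ (requires full-time, part-time, or temporary) → not eligible.
Meal Allowance — status seasonal ✗ (excluded) → not eligible.
Equipment Allowance — status seasonal ✗ (requires full-time, part-time, or temporary) → not eligible.
Commuter Stipend — service 1 year < 24 months (≈720 days) ✗ → not eligible.

Annual Bonus Plan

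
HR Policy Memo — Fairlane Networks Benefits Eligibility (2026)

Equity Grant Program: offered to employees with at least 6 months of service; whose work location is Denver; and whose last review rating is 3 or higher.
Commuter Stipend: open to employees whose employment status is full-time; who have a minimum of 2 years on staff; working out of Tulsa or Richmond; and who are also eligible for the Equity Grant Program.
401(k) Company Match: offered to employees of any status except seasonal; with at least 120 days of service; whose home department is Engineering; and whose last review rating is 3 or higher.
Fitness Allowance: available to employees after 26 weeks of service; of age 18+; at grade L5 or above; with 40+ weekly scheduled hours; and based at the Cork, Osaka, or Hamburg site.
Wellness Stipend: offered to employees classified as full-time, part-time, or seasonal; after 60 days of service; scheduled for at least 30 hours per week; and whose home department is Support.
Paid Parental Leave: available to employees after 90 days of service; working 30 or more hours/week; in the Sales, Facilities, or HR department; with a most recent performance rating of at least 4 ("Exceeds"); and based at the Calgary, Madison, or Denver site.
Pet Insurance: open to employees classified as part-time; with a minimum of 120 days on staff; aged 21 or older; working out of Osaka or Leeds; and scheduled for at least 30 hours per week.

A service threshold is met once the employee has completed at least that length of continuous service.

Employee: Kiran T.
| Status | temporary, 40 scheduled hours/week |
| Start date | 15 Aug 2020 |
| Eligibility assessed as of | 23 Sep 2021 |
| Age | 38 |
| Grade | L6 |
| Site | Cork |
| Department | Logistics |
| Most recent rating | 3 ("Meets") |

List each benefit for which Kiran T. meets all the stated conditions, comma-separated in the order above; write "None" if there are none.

Service from 15 Aug 2020 to 23 Sep 2021: 404 days.
Equity Grant Program — service 404 days ≥ 6 months (≈180 days) ✓; site Cork ✗ (not Denver) → not eligible.
Commuter Stipend — status temporary ✗ (requires full-time) → not eligible.
401(k) Company Match — status temporary ✓ (not excluded); service 404 days ≥ 120 days ✓; dept Logistics ✗ → not eligible.
Fitness Allowance — service 404 days ≥ 26 weeks (≈182 days) ✓; age 38 ≥ 18 ✓; grade L6 ≥ L5 ✓; 40 hrs/wk ≥ 40 ✓; site Cork ✓ → eligible.
Wellness Stipend — status temporary ✗ (requires full-time, part-time, or seasonal) → not eligible.
Paid Parental Leave — service 404 days ≥ 90 days ✓; 40 hrs/wk ≥ 30 ✓; dept Logistics ✗ → not eligible.
Pet Insurance — status temporary ✗ (requires part-time) → not eligible.

Fitness Allowance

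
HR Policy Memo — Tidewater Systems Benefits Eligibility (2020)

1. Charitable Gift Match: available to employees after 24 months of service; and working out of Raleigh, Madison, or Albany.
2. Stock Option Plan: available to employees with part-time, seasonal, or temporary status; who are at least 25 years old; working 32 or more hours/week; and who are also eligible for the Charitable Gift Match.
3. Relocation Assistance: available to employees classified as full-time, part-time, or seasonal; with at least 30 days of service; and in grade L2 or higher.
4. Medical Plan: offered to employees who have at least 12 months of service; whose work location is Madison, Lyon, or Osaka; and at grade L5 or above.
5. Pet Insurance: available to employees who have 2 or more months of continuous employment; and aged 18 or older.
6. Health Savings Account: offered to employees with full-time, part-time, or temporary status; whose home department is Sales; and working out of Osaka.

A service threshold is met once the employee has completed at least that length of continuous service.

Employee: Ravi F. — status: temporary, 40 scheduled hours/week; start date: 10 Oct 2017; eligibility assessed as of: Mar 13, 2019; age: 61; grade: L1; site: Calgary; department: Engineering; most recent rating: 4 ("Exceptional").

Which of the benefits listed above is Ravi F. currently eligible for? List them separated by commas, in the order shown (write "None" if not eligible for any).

Pet Insurance

Service from 10 Oct 2017 to Mar 13, 2019: 519 days.
Charitable Gift Match — service 519 days < 24 months (≈720 days) ✗ → not eligible.
Stock Option Plan — status temporary ✓; age 61 ≥ 25 ✓; 40 hrs/wk ≥ 32 ✓; not eligible for Charitable Gift Match ✗ → not eligible.
Relocation Assistance — status temporary ✗ (requires full-time, part-time, or seasonal) → not eligible.
Medical Plan — service 519 days ≥ 12 months (≈360 days) ✓; site Calgary ✗ (not Madison, Lyon, or Osaka) → not eligible.
Pet Insurance — service 519 days ≥ 2 months (≈60 days) ✓; age 61 ≥ 18 ✓ → eligible.
Health Savings Account — status temporary ✓; dept Engineering ✗ → not eligible.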